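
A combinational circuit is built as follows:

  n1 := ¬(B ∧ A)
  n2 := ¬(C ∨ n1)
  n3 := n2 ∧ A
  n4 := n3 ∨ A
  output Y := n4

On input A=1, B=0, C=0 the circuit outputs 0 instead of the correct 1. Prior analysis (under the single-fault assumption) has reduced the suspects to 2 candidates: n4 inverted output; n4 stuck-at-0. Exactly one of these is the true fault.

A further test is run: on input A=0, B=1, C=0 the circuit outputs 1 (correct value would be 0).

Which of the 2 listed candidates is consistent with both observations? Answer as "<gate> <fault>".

Evaluate each candidate on input A=0, B=1, C=0:
  n4 inverted output: n1=1, n2=0, n3=0, n4=1 [inverted output] → 1 — matches
  n4 stuck-at-0: n1=1, n2=0, n3=0, n4=0 [stuck-at-0] → 0 — eliminated
Only n4 inverted output reproduces the observed 1.

n4 inverted output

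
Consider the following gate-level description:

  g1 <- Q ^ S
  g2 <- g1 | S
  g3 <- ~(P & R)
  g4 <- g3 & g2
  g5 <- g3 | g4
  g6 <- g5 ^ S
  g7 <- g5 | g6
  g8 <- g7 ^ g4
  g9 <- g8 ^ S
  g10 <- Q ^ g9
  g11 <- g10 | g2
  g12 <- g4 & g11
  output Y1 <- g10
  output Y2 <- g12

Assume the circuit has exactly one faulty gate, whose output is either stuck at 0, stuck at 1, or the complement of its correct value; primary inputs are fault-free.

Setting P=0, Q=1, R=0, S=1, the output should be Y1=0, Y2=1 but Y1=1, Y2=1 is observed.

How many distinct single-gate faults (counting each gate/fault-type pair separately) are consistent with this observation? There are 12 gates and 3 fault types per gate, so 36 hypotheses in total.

8

Fault-free: g1=0, g2=1, g3=1, g4=1, g5=1, g6=0, g7=1, g8=0, g9=1, g10=0, g11=1, g12=1 → Y1=0, Y2=1. Observed Y1=1, Y2=1.
  g1: none of the 3 fault types match ✗
  g2: none of the 3 fault types match ✗
  g3: none of the 3 fault types match ✗
  g4: none of the 3 fault types match ✗
  g5: none of the 3 fault types match ✗
  g6: none of the 3 fault types match ✗
  g7: stuck-at-0, inverted output ✓; others ✗
  g8: stuck-at-1, inverted output ✓; others ✗
  g9: stuck-at-0, inverted output ✓; others ✗
  g10: stuck-at-1, inverted output ✓; others ✗
  g11: none of the 3 fault types match ✗
  g12: none of the 3 fault types match ✗
Consistent faults: {g7 stuck-at-0, g7 inverted output, g8 stuck-at-1, g8 inverted output, g9 stuck-at-0, g9 inverted output, g10 stuck-at-1, g10 inverted output} — 8 in all.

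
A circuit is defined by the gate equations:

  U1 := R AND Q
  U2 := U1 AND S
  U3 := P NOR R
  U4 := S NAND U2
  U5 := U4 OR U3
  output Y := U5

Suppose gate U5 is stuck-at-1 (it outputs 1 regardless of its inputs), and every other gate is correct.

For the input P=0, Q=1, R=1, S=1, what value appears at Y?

1

Propagate with U5 forced: U1=1, U2=1, U3=0, U4=0, U5=1 [stuck-at-1].
So Y = 1. (Without the fault it would be 0.)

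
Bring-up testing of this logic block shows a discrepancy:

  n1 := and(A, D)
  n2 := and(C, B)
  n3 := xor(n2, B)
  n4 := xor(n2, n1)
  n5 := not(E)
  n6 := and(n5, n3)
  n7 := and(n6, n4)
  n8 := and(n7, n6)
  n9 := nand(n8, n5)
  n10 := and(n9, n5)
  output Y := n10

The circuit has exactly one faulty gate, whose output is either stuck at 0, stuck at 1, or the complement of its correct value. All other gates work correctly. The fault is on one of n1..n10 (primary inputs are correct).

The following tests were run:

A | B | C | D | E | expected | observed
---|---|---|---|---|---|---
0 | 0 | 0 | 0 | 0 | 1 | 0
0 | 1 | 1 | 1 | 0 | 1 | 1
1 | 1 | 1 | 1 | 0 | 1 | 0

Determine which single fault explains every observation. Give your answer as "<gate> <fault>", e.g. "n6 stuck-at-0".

n2 inverted output

Fault-free values for test 1 (A=0, B=0, C=0, D=0, E=0): n1=0, n2=0, n3=0, n4=0, n5=1, n6=0, n7=0, n8=0, n9=1, n10=1, giving Y=1. Observed 0.
Test 1: faults giving observed 0 are {n2 stuck-at-1, n2 inverted output, n5 stuck-at-0, n5 inverted output, n8 stuck-at-1, n8 inverted output, n9 stuck-at-0, n9 inverted output, n10 stuck-at-0, n10 inverted output}.
Test 2 (A=0, B=1, C=1, D=1, E=0): fault-free n1=0, n2=1, n3=0, n4=1, n5=1, n6=0, n7=0, n8=0, n9=1, n10=1 → 1; observed 1. Eliminates n5 stuck-at-0, n5 inverted output, n8 stuck-at-1, n8 inverted output, n9 stuck-at-0, n9 inverted output, n10 stuck-at-0, n10 inverted output.
Test 3 (A=1, B=1, C=1, D=1, E=0): fault-free n1=1, n2=1, n3=0, n4=0, n5=1, n6=0, n7=0, n8=0, n9=1, n10=1 → 1; observed 0. Eliminates n2 stuck-at-1.
Only n2 inverted output is consistent with every test.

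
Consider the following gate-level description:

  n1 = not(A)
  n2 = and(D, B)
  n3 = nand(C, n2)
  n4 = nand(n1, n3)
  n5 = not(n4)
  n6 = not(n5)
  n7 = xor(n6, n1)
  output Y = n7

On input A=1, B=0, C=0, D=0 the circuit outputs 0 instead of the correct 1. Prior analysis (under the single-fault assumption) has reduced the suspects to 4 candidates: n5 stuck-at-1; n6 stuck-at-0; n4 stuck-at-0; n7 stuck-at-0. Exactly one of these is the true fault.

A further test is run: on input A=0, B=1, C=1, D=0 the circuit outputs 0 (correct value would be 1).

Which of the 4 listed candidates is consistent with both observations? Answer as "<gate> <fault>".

n7 stuck-at-0

Evaluate each candidate on input A=0, B=1, C=1, D=0:
  n5 stuck-at-1: n1=1, n2=0, n3=1, n4=0, n5=1 [stuck-at-1], n6=0, n7=1 → 1 — eliminated
  n6 stuck-at-0: n1=1, n2=0, n3=1, n4=0, n5=1, n6=0 [stuck-at-0], n7=1 → 1 — eliminated
  n4 stuck-at-0: n1=1, n2=0, n3=1, n4=0 [stuck-at-0], n5=1, n6=0, n7=1 → 1 — eliminated
  n7 stuck-at-0: n1=1, n2=0, n3=1, n4=0, n5=1, n6=0, n7=0 [stuck-at-0] → 0 — matches
Only n7 stuck-at-0 reproduces the observed 0.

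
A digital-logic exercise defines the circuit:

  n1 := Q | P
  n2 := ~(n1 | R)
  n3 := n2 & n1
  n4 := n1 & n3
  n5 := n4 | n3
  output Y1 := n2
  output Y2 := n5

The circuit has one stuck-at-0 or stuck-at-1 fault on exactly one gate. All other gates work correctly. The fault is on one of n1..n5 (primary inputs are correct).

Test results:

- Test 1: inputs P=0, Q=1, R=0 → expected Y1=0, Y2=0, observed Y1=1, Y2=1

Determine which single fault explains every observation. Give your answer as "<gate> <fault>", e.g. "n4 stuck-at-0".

Fault-free values for test 1 (P=0, Q=1, R=0): n1=1, n2=0, n3=0, n4=0, n5=0, giving Y1=0, Y2=0. Observed Y1=1, Y2=1.
Test 1: faults giving observed Y1=1, Y2=1 are {n2 stuck-at-1}.
Only n2 stuck-at-1 is consistent with every test.

n2 stuck-at-1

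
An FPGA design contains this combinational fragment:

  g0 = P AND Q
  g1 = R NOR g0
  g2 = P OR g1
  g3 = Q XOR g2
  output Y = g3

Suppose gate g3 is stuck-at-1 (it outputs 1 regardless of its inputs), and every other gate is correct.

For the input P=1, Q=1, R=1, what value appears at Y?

Propagate with g3 forced: g0=1, g1=0, g2=1, g3=1 [stuck-at-1].
So Y = 1. (Without the fault it would be 0.)

1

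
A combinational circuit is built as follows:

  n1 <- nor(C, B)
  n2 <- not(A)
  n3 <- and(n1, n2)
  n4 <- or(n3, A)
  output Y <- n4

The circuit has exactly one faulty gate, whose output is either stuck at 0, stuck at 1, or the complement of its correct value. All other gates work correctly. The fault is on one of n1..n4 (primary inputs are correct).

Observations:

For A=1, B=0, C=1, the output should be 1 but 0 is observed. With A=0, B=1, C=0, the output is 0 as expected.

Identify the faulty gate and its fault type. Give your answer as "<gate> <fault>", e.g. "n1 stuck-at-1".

n4 stuck-at-0

Fault-free values for test 1 (A=1, B=0, C=1): n1=0, n2=0, n3=0, n4=1, giving Y=1. Observed 0.
Test 1: faults giving observed 0 are {n4 stuck-at-0, n4 inverted output}.
Test 2 (A=0, B=1, C=0): fault-free n1=0, n2=1, n3=0, n4=0 → 0; observed 0. Eliminates n4 inverted output.
Only n4 stuck-at-0 is consistent with every test.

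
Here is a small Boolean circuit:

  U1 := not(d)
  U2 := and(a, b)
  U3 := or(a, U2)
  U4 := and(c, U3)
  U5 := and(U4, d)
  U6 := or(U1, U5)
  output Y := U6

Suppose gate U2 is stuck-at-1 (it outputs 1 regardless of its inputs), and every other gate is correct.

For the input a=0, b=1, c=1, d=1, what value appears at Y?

1

Propagate with U2 forced: U1=0, U2=1 [stuck-at-1], U3=1, U4=1, U5=1, U6=1.
So Y = 1. (Without the fault it would be 0.)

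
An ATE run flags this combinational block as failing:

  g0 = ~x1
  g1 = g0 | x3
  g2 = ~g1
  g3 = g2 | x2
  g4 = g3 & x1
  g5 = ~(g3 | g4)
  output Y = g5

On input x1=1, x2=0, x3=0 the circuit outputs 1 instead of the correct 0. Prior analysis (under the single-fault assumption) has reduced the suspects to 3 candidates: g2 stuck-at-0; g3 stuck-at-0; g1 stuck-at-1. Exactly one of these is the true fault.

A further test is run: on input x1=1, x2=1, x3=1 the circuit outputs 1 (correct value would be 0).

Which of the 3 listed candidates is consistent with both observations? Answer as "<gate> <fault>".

Evaluate each candidate on input x1=1, x2=1, x3=1:
  g2 stuck-at-0: g0=0, g1=1, g2=0 [stuck-at-0], g3=1, g4=1, g5=0 → 0 — eliminated
  g3 stuck-at-0: g0=0, g1=1, g2=0, g3=0 [stuck-at-0], g4=0, g5=1 → 1 — matches
  g1 stuck-at-1: g0=0, g1=1 [stuck-at-1], g2=0, g3=1, g4=1, g5=0 → 0 — eliminated
Only g3 stuck-at-0 reproduces the observed 1.

g3 stuck-at-0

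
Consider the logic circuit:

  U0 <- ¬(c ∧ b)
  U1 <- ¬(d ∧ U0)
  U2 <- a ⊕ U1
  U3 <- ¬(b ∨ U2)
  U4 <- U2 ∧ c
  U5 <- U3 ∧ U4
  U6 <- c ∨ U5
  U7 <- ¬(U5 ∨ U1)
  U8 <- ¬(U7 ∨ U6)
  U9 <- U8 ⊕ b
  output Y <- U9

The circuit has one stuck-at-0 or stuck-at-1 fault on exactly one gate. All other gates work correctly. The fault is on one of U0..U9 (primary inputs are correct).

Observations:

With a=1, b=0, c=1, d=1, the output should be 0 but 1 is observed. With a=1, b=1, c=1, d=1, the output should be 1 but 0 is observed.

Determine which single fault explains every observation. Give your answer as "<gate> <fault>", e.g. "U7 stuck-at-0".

Fault-free values for test 1 (a=1, b=0, c=1, d=1): U0=1, U1=0, U2=1, U3=0, U4=1, U5=0, U6=1, U7=1, U8=0, U9=0, giving Y=0. Observed 1.
Test 1: faults giving observed 1 are {U8 stuck-at-1, U9 stuck-at-1}.
Test 2 (a=1, b=1, c=1, d=1): fault-free U0=0, U1=1, U2=0, U3=0, U4=0, U5=0, U6=1, U7=0, U8=0, U9=1 → 1; observed 0. Eliminates U9 stuck-at-1.
Only U8 stuck-at-1 is consistent with every test.

U8 stuck-at-1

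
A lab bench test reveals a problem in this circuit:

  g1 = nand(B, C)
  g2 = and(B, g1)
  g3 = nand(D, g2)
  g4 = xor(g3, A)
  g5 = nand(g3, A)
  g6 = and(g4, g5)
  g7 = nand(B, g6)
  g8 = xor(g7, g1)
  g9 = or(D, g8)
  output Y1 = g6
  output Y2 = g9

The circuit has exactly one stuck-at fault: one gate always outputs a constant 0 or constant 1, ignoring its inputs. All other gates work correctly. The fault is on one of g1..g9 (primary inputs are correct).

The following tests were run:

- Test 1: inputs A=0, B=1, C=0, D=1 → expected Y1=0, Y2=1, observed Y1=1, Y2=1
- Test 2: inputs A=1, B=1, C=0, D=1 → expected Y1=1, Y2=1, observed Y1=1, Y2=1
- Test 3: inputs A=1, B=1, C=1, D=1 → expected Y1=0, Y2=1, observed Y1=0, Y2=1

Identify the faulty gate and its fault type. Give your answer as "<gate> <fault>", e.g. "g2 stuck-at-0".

Fault-free values for test 1 (A=0, B=1, C=0, D=1): g1=1, g2=1, g3=0, g4=0, g5=1, g6=0, g7=1, g8=0, g9=1, giving Y1=0, Y2=1. Observed Y1=1, Y2=1.
Test 1: faults giving observed Y1=1, Y2=1 are {g1 stuck-at-0, g2 stuck-at-0, g3 stuck-at-1, g4 stuck-at-1, g6 stuck-at-1}.
Test 2 (A=1, B=1, C=0, D=1): fault-free g1=1, g2=1, g3=0, g4=1, g5=1, g6=1, g7=0, g8=1, g9=1 → Y1=1, Y2=1; observed Y1=1, Y2=1. Eliminates g1 stuck-at-0, g2 stuck-at-0, g3 stuck-at-1.
Test 3 (A=1, B=1, C=1, D=1): fault-free g1=0, g2=0, g3=1, g4=0, g5=0, g6=0, g7=1, g8=1, g9=1 → Y1=0, Y2=1; observed Y1=0, Y2=1. Eliminates g6 stuck-at-1.
Only g4 stuck-at-1 is consistent with every test.

g4 stuck-at-1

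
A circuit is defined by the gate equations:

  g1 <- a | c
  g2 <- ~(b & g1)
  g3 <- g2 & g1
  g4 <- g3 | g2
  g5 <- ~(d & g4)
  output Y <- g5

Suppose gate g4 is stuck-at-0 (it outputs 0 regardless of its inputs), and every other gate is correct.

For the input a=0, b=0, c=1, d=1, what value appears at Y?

Propagate with g4 forced: g1=1, g2=1, g3=1, g4=0 [stuck-at-0], g5=1.
So Y = 1. (Without the fault it would be 0.)

1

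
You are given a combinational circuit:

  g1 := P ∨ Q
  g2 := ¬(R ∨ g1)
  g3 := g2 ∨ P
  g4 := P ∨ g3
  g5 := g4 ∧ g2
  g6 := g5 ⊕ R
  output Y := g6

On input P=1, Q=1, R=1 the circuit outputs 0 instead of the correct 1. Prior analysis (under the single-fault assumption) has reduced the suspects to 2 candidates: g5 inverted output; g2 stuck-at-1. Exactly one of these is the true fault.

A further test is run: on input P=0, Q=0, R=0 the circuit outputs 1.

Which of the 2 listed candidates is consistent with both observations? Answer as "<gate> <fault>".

Evaluate each candidate on input P=0, Q=0, R=0:
  g5 inverted output: g1=0, g2=1, g3=1, g4=1, g5=0 [inverted output], g6=0 → 0 — eliminated
  g2 stuck-at-1: g1=0, g2=1 [stuck-at-1], g3=1, g4=1, g5=1, g6=1 → 1 — matches
Only g2 stuck-at-1 reproduces the observed 1.

g2 stuck-at-1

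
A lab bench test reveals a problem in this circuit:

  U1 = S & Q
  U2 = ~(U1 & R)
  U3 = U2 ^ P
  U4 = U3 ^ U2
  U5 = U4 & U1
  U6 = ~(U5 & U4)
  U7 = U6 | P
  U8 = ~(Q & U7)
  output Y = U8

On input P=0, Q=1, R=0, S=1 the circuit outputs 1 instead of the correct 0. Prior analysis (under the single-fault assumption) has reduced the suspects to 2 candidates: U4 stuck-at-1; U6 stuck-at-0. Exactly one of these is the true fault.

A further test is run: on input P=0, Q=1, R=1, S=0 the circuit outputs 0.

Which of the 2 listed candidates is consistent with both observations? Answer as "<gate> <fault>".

Evaluate each candidate on input P=0, Q=1, R=1, S=0:
  U4 stuck-at-1: U1=0, U2=1, U3=1, U4=1 [stuck-at-1], U5=0, U6=1, U7=1, U8=0 → 0 — matches
  U6 stuck-at-0: U1=0, U2=1, U3=1, U4=0, U5=0, U6=0 [stuck-at-0], U7=0, U8=1 → 1 — eliminated
Only U4 stuck-at-1 reproduces the observed 0.

U4 stuck-at-1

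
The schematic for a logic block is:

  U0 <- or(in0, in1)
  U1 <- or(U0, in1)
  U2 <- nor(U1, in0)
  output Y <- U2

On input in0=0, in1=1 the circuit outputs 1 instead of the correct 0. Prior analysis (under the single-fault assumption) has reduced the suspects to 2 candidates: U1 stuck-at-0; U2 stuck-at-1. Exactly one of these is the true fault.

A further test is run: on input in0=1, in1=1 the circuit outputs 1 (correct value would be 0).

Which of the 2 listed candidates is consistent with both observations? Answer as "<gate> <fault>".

Evaluate each candidate on input in0=1, in1=1:
  U1 stuck-at-0: U0=1, U1=0 [stuck-at-0], U2=0 → 0 — eliminated
  U2 stuck-at-1: U0=1, U1=1, U2=1 [stuck-at-1] → 1 — matches
Only U2 stuck-at-1 reproduces the observed 1.

U2 stuck-at-1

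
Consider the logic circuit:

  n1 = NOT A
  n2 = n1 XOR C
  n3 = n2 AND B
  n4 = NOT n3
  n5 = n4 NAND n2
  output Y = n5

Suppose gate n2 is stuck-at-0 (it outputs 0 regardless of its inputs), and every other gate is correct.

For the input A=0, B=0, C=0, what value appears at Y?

1

Propagate with n2 forced: n1=1, n2=0 [stuck-at-0], n3=0, n4=1, n5=1.
So Y = 1. (Without the fault it would be 0.)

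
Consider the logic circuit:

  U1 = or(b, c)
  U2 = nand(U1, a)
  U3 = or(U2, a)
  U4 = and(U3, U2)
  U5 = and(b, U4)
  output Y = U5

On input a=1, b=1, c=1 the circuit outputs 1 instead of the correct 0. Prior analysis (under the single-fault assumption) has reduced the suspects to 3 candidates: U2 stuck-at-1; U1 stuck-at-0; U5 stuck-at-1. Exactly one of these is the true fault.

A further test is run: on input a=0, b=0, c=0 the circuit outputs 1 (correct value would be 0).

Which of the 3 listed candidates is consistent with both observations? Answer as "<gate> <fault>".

Evaluate each candidate on input a=0, b=0, c=0:
  U2 stuck-at-1: U1=0, U2=1 [stuck-at-1], U3=1, U4=1, U5=0 → 0 — eliminated
  U1 stuck-at-0: U1=0 [stuck-at-0], U2=1, U3=1, U4=1, U5=0 → 0 — eliminated
  U5 stuck-at-1: U1=0, U2=1, U3=1, U4=1, U5=1 [stuck-at-1] → 1 — matches
Only U5 stuck-at-1 reproduces the observed 1.

U5 stuck-at-1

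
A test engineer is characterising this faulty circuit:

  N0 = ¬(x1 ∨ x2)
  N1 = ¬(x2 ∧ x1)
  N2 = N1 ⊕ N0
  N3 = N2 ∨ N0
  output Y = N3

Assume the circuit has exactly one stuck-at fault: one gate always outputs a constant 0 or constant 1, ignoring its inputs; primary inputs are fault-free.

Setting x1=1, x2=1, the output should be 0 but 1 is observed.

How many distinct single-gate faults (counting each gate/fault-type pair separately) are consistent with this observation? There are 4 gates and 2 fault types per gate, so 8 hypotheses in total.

4

Fault-free: N0=0, N1=0, N2=0, N3=0 → 0. Observed 1.
  N0 stuck-at-0: output 0 ✗
  N0 stuck-at-1: output 1 ✓
  N1 stuck-at-0: output 0 ✗
  N1 stuck-at-1: output 1 ✓
  N2 stuck-at-0: output 0 ✗
  N2 stuck-at-1: output 1 ✓
  N3 stuck-at-0: output 0 ✗
  N3 stuck-at-1: output 1 ✓
Consistent faults: {N0 stuck-at-1, N1 stuck-at-1, N2 stuck-at-1, N3 stuck-at-1} — 4 in all.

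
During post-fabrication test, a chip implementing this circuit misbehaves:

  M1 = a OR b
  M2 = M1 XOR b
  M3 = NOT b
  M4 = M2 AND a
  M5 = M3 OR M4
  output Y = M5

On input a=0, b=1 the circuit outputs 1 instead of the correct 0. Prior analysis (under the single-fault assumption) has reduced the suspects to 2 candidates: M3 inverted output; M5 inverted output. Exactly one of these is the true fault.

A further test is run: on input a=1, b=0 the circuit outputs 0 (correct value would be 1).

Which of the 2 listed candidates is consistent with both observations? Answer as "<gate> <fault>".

M5 inverted output

Evaluate each candidate on input a=1, b=0:
  M3 inverted output: M1=1, M2=1, M3=0 [inverted output], M4=1, M5=1 → 1 — eliminated
  M5 inverted output: M1=1, M2=1, M3=1, M4=1, M5=0 [inverted output] → 0 — matches
Only M5 inverted output reproduces the observed 0.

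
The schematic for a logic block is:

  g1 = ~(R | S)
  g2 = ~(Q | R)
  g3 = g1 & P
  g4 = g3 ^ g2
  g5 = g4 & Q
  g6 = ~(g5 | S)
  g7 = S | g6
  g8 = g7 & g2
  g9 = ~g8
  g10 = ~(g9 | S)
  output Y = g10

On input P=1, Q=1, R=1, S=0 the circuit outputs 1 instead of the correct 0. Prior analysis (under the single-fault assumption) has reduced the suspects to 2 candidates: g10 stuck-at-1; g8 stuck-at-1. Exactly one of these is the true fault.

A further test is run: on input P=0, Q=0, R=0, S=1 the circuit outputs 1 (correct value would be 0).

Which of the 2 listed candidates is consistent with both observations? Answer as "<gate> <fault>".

Evaluate each candidate on input P=0, Q=0, R=0, S=1:
  g10 stuck-at-1: g1=0, g2=1, g3=0, g4=1, g5=0, g6=0, g7=1, g8=1, g9=0, g10=1 [stuck-at-1] → 1 — matches
  g8 stuck-at-1: g1=0, g2=1, g3=0, g4=1, g5=0, g6=0, g7=1, g8=1 [stuck-at-1], g9=0, g10=0 → 0 — eliminated
Only g10 stuck-at-1 reproduces the observed 1.

g10 stuck-at-1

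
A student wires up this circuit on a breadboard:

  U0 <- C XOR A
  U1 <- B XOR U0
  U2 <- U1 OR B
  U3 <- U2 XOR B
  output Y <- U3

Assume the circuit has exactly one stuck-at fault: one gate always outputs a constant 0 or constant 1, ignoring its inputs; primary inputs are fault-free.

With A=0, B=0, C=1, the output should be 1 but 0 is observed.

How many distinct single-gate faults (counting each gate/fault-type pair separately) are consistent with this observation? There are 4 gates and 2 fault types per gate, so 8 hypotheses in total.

Fault-free: U0=1, U1=1, U2=1, U3=1 → 1. Observed 0.
  U0 stuck-at-0: output 0 ✓
  U0 stuck-at-1: output 1 ✗
  U1 stuck-at-0: output 0 ✓
  U1 stuck-at-1: output 1 ✗
  U2 stuck-at-0: output 0 ✓
  U2 stuck-at-1: output 1 ✗
  U3 stuck-at-0: output 0 ✓
  U3 stuck-at-1: output 1 ✗
Consistent faults: {U0 stuck-at-0, U1 stuck-at-0, U2 stuck-at-0, U3 stuck-at-0} — 4 in all.

4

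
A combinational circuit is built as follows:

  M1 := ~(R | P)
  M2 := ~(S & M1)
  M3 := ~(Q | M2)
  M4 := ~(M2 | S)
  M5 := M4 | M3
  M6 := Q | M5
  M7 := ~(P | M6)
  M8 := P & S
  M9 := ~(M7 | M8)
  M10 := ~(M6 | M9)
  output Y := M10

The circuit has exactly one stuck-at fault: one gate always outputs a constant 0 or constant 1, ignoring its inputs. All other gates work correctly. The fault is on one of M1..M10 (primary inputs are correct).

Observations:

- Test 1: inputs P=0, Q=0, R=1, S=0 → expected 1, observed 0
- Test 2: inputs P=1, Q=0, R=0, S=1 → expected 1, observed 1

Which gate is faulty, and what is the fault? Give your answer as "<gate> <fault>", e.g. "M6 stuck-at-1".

M7 stuck-at-0

Fault-free values for test 1 (P=0, Q=0, R=1, S=0): M1=0, M2=1, M3=0, M4=0, M5=0, M6=0, M7=1, M8=0, M9=0, M10=1, giving Y=1. Observed 0.
Test 1: faults giving observed 0 are {M2 stuck-at-0, M3 stuck-at-1, M4 stuck-at-1, M5 stuck-at-1, M6 stuck-at-1, M7 stuck-at-0, M9 stuck-at-1, M10 stuck-at-0}.
Test 2 (P=1, Q=0, R=0, S=1): fault-free M1=0, M2=1, M3=0, M4=0, M5=0, M6=0, M7=0, M8=1, M9=0, M10=1 → 1; observed 1. Eliminates M2 stuck-at-0, M3 stuck-at-1, M4 stuck-at-1, M5 stuck-at-1, M6 stuck-at-1, M9 stuck-at-1, M10 stuck-at-0.
Only M7 stuck-at-0 is consistent with every test.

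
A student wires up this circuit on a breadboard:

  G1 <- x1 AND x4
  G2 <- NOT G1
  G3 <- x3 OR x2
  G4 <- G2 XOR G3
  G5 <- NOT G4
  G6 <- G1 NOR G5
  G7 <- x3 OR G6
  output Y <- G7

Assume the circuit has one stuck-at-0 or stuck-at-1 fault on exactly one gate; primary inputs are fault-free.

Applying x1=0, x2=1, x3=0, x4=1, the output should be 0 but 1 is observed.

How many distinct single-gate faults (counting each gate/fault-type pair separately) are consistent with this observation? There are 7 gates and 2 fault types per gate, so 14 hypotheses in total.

Fault-free: G1=0, G2=1, G3=1, G4=0, G5=1, G6=0, G7=0 → 0. Observed 1.
  G1 stuck-at-0: output 0 ✗
  G1 stuck-at-1: output 0 ✗
  G2 stuck-at-0: output 1 ✓
  G2 stuck-at-1: output 0 ✗
  G3 stuck-at-0: output 1 ✓
  G3 stuck-at-1: output 0 ✗
  G4 stuck-at-0: output 0 ✗
  G4 stuck-at-1: output 1 ✓
  G5 stuck-at-0: output 1 ✓
  G5 stuck-at-1: output 0 ✗
  G6 stuck-at-0: output 0 ✗
  G6 stuck-at-1: output 1 ✓
  G7 stuck-at-0: output 0 ✗
  G7 stuck-at-1: output 1 ✓
Consistent faults: {G2 stuck-at-0, G3 stuck-at-0, G4 stuck-at-1, G5 stuck-at-0, G6 stuck-at-1, G7 stuck-at-1} — 6 in all.

6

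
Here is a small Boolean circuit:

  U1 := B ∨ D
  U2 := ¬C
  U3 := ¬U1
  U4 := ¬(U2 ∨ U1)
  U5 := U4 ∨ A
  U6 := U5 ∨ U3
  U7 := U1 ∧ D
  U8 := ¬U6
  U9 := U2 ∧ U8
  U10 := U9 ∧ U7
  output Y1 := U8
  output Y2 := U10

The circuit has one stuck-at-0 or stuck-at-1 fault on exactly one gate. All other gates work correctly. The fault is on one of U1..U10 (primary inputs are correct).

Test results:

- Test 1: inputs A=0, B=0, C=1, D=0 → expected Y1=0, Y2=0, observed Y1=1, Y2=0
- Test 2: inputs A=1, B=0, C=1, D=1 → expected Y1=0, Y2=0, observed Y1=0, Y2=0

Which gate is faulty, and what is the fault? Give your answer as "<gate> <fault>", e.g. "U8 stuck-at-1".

U1 stuck-at-1

Fault-free values for test 1 (A=0, B=0, C=1, D=0): U1=0, U2=0, U3=1, U4=1, U5=1, U6=1, U7=0, U8=0, U9=0, U10=0, giving Y1=0, Y2=0. Observed Y1=1, Y2=0.
Test 1: faults giving observed Y1=1, Y2=0 are {U1 stuck-at-1, U6 stuck-at-0, U8 stuck-at-1}.
Test 2 (A=1, B=0, C=1, D=1): fault-free U1=1, U2=0, U3=0, U4=0, U5=1, U6=1, U7=1, U8=0, U9=0, U10=0 → Y1=0, Y2=0; observed Y1=0, Y2=0. Eliminates U6 stuck-at-0, U8 stuck-at-1.
Only U1 stuck-at-1 is consistent with every test.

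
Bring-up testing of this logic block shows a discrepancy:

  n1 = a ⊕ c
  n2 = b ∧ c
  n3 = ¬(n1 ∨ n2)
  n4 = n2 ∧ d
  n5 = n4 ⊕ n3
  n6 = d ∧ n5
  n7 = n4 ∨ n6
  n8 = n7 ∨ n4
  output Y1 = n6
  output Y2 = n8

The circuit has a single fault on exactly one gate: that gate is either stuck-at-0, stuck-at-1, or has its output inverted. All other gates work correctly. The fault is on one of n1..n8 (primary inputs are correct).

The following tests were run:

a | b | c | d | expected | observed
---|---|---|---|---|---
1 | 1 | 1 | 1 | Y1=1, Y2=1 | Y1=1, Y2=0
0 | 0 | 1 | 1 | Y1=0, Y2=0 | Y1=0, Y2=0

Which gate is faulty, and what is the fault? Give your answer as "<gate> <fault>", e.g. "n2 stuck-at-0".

Fault-free values for test 1 (a=1, b=1, c=1, d=1): n1=0, n2=1, n3=0, n4=1, n5=1, n6=1, n7=1, n8=1, giving Y1=1, Y2=1. Observed Y1=1, Y2=0.
Test 1: faults giving observed Y1=1, Y2=0 are {n8 stuck-at-0, n8 inverted output}.
Test 2 (a=0, b=0, c=1, d=1): fault-free n1=1, n2=0, n3=0, n4=0, n5=0, n6=0, n7=0, n8=0 → Y1=0, Y2=0; observed Y1=0, Y2=0. Eliminates n8 inverted output.
Only n8 stuck-at-0 is consistent with every test.

n8 stuck-at-0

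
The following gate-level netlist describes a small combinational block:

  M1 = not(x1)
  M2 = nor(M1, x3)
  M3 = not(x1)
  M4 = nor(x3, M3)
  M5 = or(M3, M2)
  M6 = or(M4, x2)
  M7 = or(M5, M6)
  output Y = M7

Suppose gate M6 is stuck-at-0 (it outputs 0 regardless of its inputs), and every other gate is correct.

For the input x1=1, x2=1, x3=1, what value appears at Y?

0

Propagate with M6 forced: M1=0, M2=0, M3=0, M4=0, M5=0, M6=0 [stuck-at-0], M7=0.
So Y = 0. (Without the fault it would be 1.)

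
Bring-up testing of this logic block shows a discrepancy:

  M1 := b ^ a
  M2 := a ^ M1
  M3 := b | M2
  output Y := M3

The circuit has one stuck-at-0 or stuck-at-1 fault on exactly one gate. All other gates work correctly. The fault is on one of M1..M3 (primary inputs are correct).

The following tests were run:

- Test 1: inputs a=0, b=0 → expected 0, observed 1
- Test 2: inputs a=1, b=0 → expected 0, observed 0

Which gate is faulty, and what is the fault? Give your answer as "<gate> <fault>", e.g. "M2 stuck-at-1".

Fault-free values for test 1 (a=0, b=0): M1=0, M2=0, M3=0, giving Y=0. Observed 1.
Test 1: faults giving observed 1 are {M1 stuck-at-1, M2 stuck-at-1, M3 stuck-at-1}.
Test 2 (a=1, b=0): fault-free M1=1, M2=0, M3=0 → 0; observed 0. Eliminates M2 stuck-at-1, M3 stuck-at-1.
Only M1 stuck-at-1 is consistent with every test.

M1 stuck-at-1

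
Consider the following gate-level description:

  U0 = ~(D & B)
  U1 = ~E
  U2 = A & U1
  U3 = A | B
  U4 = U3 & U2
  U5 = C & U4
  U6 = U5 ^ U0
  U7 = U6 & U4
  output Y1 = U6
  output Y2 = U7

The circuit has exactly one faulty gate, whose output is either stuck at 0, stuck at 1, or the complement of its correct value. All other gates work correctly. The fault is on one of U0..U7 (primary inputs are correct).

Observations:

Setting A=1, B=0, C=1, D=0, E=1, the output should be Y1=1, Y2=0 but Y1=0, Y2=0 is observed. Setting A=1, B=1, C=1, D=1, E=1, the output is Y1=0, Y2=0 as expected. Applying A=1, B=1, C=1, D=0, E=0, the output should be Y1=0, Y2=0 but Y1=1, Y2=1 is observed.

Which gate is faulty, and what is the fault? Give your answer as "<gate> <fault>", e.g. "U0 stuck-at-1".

Fault-free values for test 1 (A=1, B=0, C=1, D=0, E=1): U0=1, U1=0, U2=0, U3=1, U4=0, U5=0, U6=1, U7=0, giving Y1=1, Y2=0. Observed Y1=0, Y2=0.
Test 1: faults giving observed Y1=0, Y2=0 are {U0 stuck-at-0, U0 inverted output, U1 stuck-at-1, U1 inverted output, U2 stuck-at-1, U2 inverted output, U4 stuck-at-1, U4 inverted output, U5 stuck-at-1, U5 inverted output, U6 stuck-at-0, U6 inverted output}.
Test 2 (A=1, B=1, C=1, D=1, E=1): fault-free U0=0, U1=0, U2=0, U3=1, U4=0, U5=0, U6=0, U7=0 → Y1=0, Y2=0; observed Y1=0, Y2=0. Eliminates U0 inverted output, U1 stuck-at-1, U1 inverted output, U2 stuck-at-1, U2 inverted output, U4 stuck-at-1, U4 inverted output, U5 stuck-at-1, U5 inverted output, U6 inverted output.
Test 3 (A=1, B=1, C=1, D=0, E=0): fault-free U0=1, U1=1, U2=1, U3=1, U4=1, U5=1, U6=0, U7=0 → Y1=0, Y2=0; observed Y1=1, Y2=1. Eliminates U6 stuck-at-0.
Only U0 stuck-at-0 is consistent with every test.

U0 stuck-at-0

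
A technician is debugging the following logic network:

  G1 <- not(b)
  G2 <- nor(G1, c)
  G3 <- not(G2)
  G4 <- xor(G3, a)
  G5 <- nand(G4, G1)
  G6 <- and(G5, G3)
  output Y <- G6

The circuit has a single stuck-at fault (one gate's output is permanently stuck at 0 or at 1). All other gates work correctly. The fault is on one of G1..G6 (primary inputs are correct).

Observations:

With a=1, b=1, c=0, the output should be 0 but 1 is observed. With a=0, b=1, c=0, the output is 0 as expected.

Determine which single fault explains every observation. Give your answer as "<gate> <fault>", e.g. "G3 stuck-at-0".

G1 stuck-at-1

Fault-free values for test 1 (a=1, b=1, c=0): G1=0, G2=1, G3=0, G4=1, G5=1, G6=0, giving Y=0. Observed 1.
Test 1: faults giving observed 1 are {G1 stuck-at-1, G2 stuck-at-0, G3 stuck-at-1, G6 stuck-at-1}.
Test 2 (a=0, b=1, c=0): fault-free G1=0, G2=1, G3=0, G4=0, G5=1, G6=0 → 0; observed 0. Eliminates G2 stuck-at-0, G3 stuck-at-1, G6 stuck-at-1.
Only G1 stuck-at-1 is consistent with every test.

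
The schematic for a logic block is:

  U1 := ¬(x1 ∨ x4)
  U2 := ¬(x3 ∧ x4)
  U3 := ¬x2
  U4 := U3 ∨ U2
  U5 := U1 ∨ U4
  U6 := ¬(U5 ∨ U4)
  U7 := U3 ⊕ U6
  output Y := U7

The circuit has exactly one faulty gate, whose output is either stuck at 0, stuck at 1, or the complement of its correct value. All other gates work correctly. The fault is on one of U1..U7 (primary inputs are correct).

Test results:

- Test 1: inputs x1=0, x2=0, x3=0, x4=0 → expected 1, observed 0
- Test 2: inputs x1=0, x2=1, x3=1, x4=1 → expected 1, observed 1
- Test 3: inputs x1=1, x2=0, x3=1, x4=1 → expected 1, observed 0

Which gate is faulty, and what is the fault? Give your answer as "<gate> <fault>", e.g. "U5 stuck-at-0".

U6 stuck-at-1

Fault-free values for test 1 (x1=0, x2=0, x3=0, x4=0): U1=1, U2=1, U3=1, U4=1, U5=1, U6=0, U7=1, giving Y=1. Observed 0.
Test 1: faults giving observed 0 are {U3 stuck-at-0, U3 inverted output, U6 stuck-at-1, U6 inverted output, U7 stuck-at-0, U7 inverted output}.
Test 2 (x1=0, x2=1, x3=1, x4=1): fault-free U1=0, U2=0, U3=0, U4=0, U5=0, U6=1, U7=1 → 1; observed 1. Eliminates U6 inverted output, U7 stuck-at-0, U7 inverted output.
Test 3 (x1=1, x2=0, x3=1, x4=1): fault-free U1=0, U2=0, U3=1, U4=1, U5=1, U6=0, U7=1 → 1; observed 0. Eliminates U3 stuck-at-0, U3 inverted output.
Only U6 stuck-at-1 is consistent with every test.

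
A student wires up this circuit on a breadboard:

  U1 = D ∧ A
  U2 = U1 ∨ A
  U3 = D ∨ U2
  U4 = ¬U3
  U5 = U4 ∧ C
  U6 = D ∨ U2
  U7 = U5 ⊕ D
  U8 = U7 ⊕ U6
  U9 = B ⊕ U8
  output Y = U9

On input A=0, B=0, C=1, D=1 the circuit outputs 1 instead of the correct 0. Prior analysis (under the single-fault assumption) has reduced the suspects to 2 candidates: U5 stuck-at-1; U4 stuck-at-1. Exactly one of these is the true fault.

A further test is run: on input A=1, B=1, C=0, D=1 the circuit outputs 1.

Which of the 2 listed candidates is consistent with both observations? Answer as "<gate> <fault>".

Evaluate each candidate on input A=1, B=1, C=0, D=1:
  U5 stuck-at-1: U1=1, U2=1, U3=1, U4=0, U5=1 [stuck-at-1], U6=1, U7=0, U8=1, U9=0 → 0 — eliminated
  U4 stuck-at-1: U1=1, U2=1, U3=1, U4=1 [stuck-at-1], U5=0, U6=1, U7=1, U8=0, U9=1 → 1 — matches
Only U4 stuck-at-1 reproduces the observed 1.

U4 stuck-at-1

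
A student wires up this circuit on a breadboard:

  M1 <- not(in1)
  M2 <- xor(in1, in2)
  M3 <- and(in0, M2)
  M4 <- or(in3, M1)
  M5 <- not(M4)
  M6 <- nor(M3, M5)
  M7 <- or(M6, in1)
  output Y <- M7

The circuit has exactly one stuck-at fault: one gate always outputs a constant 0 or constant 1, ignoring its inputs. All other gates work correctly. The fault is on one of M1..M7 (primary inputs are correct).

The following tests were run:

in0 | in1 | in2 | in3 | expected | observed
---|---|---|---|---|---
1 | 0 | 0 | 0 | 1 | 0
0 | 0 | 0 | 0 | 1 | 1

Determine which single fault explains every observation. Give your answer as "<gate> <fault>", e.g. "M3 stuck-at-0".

Fault-free values for test 1 (in0=1, in1=0, in2=0, in3=0): M1=1, M2=0, M3=0, M4=1, M5=0, M6=1, M7=1, giving Y=1. Observed 0.
Test 1: faults giving observed 0 are {M1 stuck-at-0, M2 stuck-at-1, M3 stuck-at-1, M4 stuck-at-0, M5 stuck-at-1, M6 stuck-at-0, M7 stuck-at-0}.
Test 2 (in0=0, in1=0, in2=0, in3=0): fault-free M1=1, M2=0, M3=0, M4=1, M5=0, M6=1, M7=1 → 1; observed 1. Eliminates M1 stuck-at-0, M3 stuck-at-1, M4 stuck-at-0, M5 stuck-at-1, M6 stuck-at-0, M7 stuck-at-0.
Only M2 stuck-at-1 is consistent with every test.

M2 stuck-at-1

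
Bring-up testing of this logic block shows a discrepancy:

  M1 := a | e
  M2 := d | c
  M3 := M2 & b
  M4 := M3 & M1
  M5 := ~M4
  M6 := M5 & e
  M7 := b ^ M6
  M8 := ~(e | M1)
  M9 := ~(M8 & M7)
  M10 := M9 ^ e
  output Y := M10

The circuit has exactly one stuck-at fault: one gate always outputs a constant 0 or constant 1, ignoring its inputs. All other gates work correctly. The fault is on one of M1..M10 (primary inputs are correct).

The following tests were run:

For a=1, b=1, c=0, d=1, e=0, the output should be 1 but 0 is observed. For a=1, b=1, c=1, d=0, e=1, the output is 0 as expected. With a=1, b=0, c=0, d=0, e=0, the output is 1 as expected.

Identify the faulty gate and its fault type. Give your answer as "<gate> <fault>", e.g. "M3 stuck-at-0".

Fault-free values for test 1 (a=1, b=1, c=0, d=1, e=0): M1=1, M2=1, M3=1, M4=1, M5=0, M6=0, M7=1, M8=0, M9=1, M10=1, giving Y=1. Observed 0.
Test 1: faults giving observed 0 are {M1 stuck-at-0, M8 stuck-at-1, M9 stuck-at-0, M10 stuck-at-0}.
Test 2 (a=1, b=1, c=1, d=0, e=1): fault-free M1=1, M2=1, M3=1, M4=1, M5=0, M6=0, M7=1, M8=0, M9=1, M10=0 → 0; observed 0. Eliminates M8 stuck-at-1, M9 stuck-at-0.
Test 3 (a=1, b=0, c=0, d=0, e=0): fault-free M1=1, M2=0, M3=0, M4=0, M5=1, M6=0, M7=0, M8=0, M9=1, M10=1 → 1; observed 1. Eliminates M10 stuck-at-0.
Only M1 stuck-at-0 is consistent with every test.

M1 stuck-at-0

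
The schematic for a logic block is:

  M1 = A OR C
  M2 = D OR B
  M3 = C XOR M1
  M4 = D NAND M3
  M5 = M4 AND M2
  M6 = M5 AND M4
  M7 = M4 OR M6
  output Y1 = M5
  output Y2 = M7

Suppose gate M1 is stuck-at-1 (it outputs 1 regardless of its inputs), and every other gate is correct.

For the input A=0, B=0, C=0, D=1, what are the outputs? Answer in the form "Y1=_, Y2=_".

Propagate with M1 forced: M1=1 [stuck-at-1], M2=1, M3=1, M4=0, M5=0, M6=0, M7=0.
So the outputs are Y1=0, Y2=0. (Without the fault they would be Y1=1, Y2=1.)

Y1=0, Y2=0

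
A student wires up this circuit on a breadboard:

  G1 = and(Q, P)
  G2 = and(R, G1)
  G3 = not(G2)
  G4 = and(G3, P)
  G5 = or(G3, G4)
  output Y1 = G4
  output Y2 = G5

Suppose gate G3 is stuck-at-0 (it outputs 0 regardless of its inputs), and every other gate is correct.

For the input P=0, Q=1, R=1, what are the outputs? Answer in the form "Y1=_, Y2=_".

Propagate with G3 forced: G1=0, G2=0, G3=0 [stuck-at-0], G4=0, G5=0.
So the outputs are Y1=0, Y2=0. (Without the fault they would be Y1=0, Y2=1.)

Y1=0, Y2=0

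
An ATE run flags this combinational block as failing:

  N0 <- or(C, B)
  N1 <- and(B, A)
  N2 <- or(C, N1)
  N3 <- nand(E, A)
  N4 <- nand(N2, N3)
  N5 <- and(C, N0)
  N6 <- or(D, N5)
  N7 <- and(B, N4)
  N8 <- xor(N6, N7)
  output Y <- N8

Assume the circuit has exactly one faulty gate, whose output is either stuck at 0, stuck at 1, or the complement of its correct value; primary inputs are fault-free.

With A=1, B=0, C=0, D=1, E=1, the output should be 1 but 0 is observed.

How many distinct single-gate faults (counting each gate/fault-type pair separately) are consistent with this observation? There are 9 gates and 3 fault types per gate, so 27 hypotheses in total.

6

Fault-free: N0=0, N1=0, N2=0, N3=0, N4=1, N5=0, N6=1, N7=0, N8=1 → 1. Observed 0.
  N0: none of the 3 fault types match ✗
  N1: none of the 3 fault types match ✗
  N2: none of the 3 fault types match ✗
  N3: none of the 3 fault types match ✗
  N4: none of the 3 fault types match ✗
  N5: none of the 3 fault types match ✗
  N6: stuck-at-0, inverted output ✓; others ✗
  N7: stuck-at-1, inverted output ✓; others ✗
  N8: stuck-at-0, inverted output ✓; others ✗
Consistent faults: {N6 stuck-at-0, N6 inverted output, N7 stuck-at-1, N7 inverted output, N8 stuck-at-0, N8 inverted output} — 6 in all.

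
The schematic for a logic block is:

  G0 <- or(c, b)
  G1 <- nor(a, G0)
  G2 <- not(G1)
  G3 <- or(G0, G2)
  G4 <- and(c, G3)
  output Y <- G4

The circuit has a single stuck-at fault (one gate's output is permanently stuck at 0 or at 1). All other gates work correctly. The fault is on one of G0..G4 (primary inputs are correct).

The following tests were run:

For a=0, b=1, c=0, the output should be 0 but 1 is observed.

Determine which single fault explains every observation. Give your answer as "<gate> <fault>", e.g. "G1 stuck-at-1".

Fault-free values for test 1 (a=0, b=1, c=0): G0=1, G1=0, G2=1, G3=1, G4=0, giving Y=0. Observed 1.
Test 1: faults giving observed 1 are {G4 stuck-at-1}.
Only G4 stuck-at-1 is consistent with every test.

G4 stuck-at-1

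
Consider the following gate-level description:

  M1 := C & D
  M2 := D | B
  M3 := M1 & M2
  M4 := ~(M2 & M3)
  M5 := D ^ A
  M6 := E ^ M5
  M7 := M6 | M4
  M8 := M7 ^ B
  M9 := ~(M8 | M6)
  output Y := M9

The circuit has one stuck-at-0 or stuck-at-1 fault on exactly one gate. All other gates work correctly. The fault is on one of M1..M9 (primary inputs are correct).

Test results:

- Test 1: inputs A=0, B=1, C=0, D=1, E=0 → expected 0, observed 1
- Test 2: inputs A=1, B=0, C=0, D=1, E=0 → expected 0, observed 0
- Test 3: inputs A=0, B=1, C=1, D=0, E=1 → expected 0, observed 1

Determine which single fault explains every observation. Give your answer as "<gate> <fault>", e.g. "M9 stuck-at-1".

M6 stuck-at-0

Fault-free values for test 1 (A=0, B=1, C=0, D=1, E=0): M1=0, M2=1, M3=0, M4=1, M5=1, M6=1, M7=1, M8=0, M9=0, giving Y=0. Observed 1.
Test 1: faults giving observed 1 are {M5 stuck-at-0, M6 stuck-at-0, M9 stuck-at-1}.
Test 2 (A=1, B=0, C=0, D=1, E=0): fault-free M1=0, M2=1, M3=0, M4=1, M5=0, M6=0, M7=1, M8=1, M9=0 → 0; observed 0. Eliminates M9 stuck-at-1.
Test 3 (A=0, B=1, C=1, D=0, E=1): fault-free M1=0, M2=1, M3=0, M4=1, M5=0, M6=1, M7=1, M8=0, M9=0 → 0; observed 1. Eliminates M5 stuck-at-0.
Only M6 stuck-at-0 is consistent with every test.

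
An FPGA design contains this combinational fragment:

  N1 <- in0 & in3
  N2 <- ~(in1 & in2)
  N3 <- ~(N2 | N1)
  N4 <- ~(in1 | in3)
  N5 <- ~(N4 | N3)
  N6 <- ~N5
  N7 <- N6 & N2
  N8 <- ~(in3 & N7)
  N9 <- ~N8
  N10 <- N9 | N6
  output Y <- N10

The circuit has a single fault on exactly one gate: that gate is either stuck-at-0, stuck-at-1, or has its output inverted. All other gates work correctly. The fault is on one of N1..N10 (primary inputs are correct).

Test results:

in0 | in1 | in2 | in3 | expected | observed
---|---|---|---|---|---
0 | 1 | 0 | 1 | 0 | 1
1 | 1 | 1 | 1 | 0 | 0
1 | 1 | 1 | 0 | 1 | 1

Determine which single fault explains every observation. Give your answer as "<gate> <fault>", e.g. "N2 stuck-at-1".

Fault-free values for test 1 (in0=0, in1=1, in2=0, in3=1): N1=0, N2=1, N3=0, N4=0, N5=1, N6=0, N7=0, N8=1, N9=0, N10=0, giving Y=0. Observed 1.
Test 1: faults giving observed 1 are {N2 stuck-at-0, N2 inverted output, N3 stuck-at-1, N3 inverted output, N4 stuck-at-1, N4 inverted output, N5 stuck-at-0, N5 inverted output, N6 stuck-at-1, N6 inverted output, N7 stuck-at-1, N7 inverted output, N8 stuck-at-0, N8 inverted output, N9 stuck-at-1, N9 inverted output, N10 stuck-at-1, N10 inverted output}.
Test 2 (in0=1, in1=1, in2=1, in3=1): fault-free N1=1, N2=0, N3=0, N4=0, N5=1, N6=0, N7=0, N8=1, N9=0, N10=0 → 0; observed 0. Eliminates N3 stuck-at-1, N3 inverted output, N4 stuck-at-1, N4 inverted output, N5 stuck-at-0, N5 inverted output, N6 stuck-at-1, N6 inverted output, N7 stuck-at-1, N7 inverted output, N8 stuck-at-0, N8 inverted output, N9 stuck-at-1, N9 inverted output, N10 stuck-at-1, N10 inverted output.
Test 3 (in0=1, in1=1, in2=1, in3=0): fault-free N1=0, N2=0, N3=1, N4=0, N5=0, N6=1, N7=0, N8=1, N9=0, N10=1 → 1; observed 1. Eliminates N2 inverted output.
Only N2 stuck-at-0 is consistent with every test.

N2 stuck-at-0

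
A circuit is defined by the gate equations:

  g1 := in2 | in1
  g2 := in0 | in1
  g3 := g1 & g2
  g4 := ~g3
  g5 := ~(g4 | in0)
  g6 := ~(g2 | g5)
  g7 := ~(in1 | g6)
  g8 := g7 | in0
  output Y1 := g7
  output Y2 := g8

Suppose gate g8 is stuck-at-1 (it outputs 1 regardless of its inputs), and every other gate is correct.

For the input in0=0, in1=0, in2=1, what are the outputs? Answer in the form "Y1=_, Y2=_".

Y1=0, Y2=1

Propagate with g8 forced: g1=1, g2=0, g3=0, g4=1, g5=0, g6=1, g7=0, g8=1 [stuck-at-1].
So the outputs are Y1=0, Y2=1. (Without the fault they would be Y1=0, Y2=0.)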